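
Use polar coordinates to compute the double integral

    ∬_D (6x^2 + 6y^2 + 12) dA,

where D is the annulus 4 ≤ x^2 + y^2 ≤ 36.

The region D is 2 ≤ r ≤ 6, 0 ≤ θ ≤ 2π in polar coordinates, where x = r cos(θ), y = r sin(θ), and dA = r dr dθ.

Under the substitution, the integrand becomes 6r^2 + 12, so

    ∬_D (6x^2 + 6y^2 + 12) dA = ∫_{0}^{2π} ∫_{2}^{6} (6r^2 + 12) · r dr dθ.

Inner integral (in r): ∫_{2}^{6} (6r^2 + 12) · r dr = 2112.

Outer integral (in θ): ∫_{0}^{2π} (2112) dθ = 4224π.

Therefore ∬_D (6x^2 + 6y^2 + 12) dA = 4224π.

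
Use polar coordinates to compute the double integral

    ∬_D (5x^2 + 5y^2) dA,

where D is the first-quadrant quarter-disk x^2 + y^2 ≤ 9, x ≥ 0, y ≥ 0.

The region D is 0 ≤ r ≤ 3, 0 ≤ θ ≤ π/2 in polar coordinates, where x = r cos(θ), y = r sin(θ), and dA = r dr dθ.

Under the substitution, the integrand becomes 5r^2, so

    ∬_D (5x^2 + 5y^2) dA = ∫_{0}^{π/2} ∫_{0}^{3} (5r^2) · r dr dθ.

Inner integral (in r): ∫_{0}^{3} (5r^2) · r dr = 405/4.

Outer integral (in θ): ∫_{0}^{π/2} (405/4) dθ = 405π/8.

Therefore ∬_D (5x^2 + 5y^2) dA = 405π/8.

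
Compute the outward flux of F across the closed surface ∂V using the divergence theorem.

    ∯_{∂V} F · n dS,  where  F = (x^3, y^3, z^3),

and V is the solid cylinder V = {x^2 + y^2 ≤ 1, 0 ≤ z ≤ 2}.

By the divergence theorem,

    ∯_{∂V} F · n dS = ∭_V (∇ · F) dV.

Compute the divergence:
    ∇ · F = ∂F_x/∂x + ∂F_y/∂y + ∂F_z/∂z = 3x^2 + 3y^2 + 3z^2.

In cylindrical coordinates, x = r cos(θ), y = r sin(θ), z = z, dV = r dr dθ dz, with 0 ≤ r ≤ 1, 0 ≤ θ ≤ 2π, 0 ≤ z ≤ 2.

The integrand, after substitution and multiplying by the volume element, becomes (3r^2 + 3z^2) · r, so

    ∭_V (∇·F) dV = ∫_0^{2π} ∫_0^{1} ∫_0^{2} (3r^2 + 3z^2) · r dz dr dθ.

Inner (z from 0 to 2): 6r^3 + 8r.
Middle (r from 0 to 1): 11/2.
Outer (θ from 0 to 2π): 11π.

Therefore ∯_{∂V} F · n dS = 11π.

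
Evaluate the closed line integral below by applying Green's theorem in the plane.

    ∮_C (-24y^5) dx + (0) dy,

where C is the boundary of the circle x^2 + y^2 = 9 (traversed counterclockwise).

Green's theorem converts the closed line integral into a double integral over the enclosed region D:

    ∮_C P dx + Q dy = ∬_D (∂Q/∂x - ∂P/∂y) dA.

Here P = -24y^5, Q = 0, so

    ∂Q/∂x = 0,    ∂P/∂y = -120y^4,
    ∂Q/∂x - ∂P/∂y = 120y^4.

D is the region x^2 + y^2 ≤ 9. Evaluating the double integral:

In polar coordinates (x = r cos θ, y = r sin θ, dA = r dr dθ) the integrand becomes 120r^4sin(θ)^4, so

    ∬_D (120y^4) dA = ∫_0^{2π} ∫_0^{3} (120r^4sin(θ)^4) · r dr dθ.

Inner (r from 0 to 3): 14580sin(θ)^4.
Outer (θ from 0 to 2π): 10935π.

Therefore ∮_C P dx + Q dy = 10935π.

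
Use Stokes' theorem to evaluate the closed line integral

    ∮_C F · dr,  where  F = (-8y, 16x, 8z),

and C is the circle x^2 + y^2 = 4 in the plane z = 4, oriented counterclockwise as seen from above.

Let S be the flat disk x^2 + y^2 ≤ 4 in the plane z = 4, with upward unit normal n̂ = ẑ. By Stokes' theorem,

    ∮_C F · dr = ∬_S (∇ × F) · n̂ dS = ∬_D (curl F)_z dA,

where D is the disk x^2 + y^2 ≤ 4.

Compute the curl of F = (-8y, 16x, 8z):
    (∇ × F)_x = ∂F_z/∂y - ∂F_y/∂z = 0,
    (∇ × F)_y = ∂F_x/∂z - ∂F_z/∂x = 0,
    (∇ × F)_z = ∂F_y/∂x - ∂F_x/∂y = 24.

On z = 4, (curl F)_z = 24.

Convert to polar (x = r cos θ, y = r sin θ, dA = r dr dθ); the integrand becomes 24, so

    ∬_D (curl F)_z dA = ∫_0^{2π} ∫_0^{2} (24) · r dr dθ.

Inner (r from 0 to 2): 48.
Outer (θ from 0 to 2π): 96π.

Therefore ∮_C F · dr = 96π.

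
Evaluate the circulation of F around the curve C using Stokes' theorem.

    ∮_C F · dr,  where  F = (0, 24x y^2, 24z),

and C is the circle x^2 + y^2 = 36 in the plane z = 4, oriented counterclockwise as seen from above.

Let S be the flat disk x^2 + y^2 ≤ 36 in the plane z = 4, with upward unit normal n̂ = ẑ. By Stokes' theorem,

    ∮_C F · dr = ∬_S (∇ × F) · n̂ dS = ∬_D (curl F)_z dA,

where D is the disk x^2 + y^2 ≤ 36.

Compute the curl of F = (0, 24x y^2, 24z):
    (∇ × F)_x = ∂F_z/∂y - ∂F_y/∂z = 0,
    (∇ × F)_y = ∂F_x/∂z - ∂F_z/∂x = 0,
    (∇ × F)_z = ∂F_y/∂x - ∂F_x/∂y = 24y^2.

On z = 4, (curl F)_z = 24y^2.

Convert to polar (x = r cos θ, y = r sin θ, dA = r dr dθ); the integrand becomes 24r^2sin(θ)^2, so

    ∬_D (curl F)_z dA = ∫_0^{2π} ∫_0^{6} (24r^2sin(θ)^2) · r dr dθ.

Inner (r from 0 to 6): 7776sin(θ)^2.
Outer (θ from 0 to 2π): 7776π.

Therefore ∮_C F · dr = 7776π.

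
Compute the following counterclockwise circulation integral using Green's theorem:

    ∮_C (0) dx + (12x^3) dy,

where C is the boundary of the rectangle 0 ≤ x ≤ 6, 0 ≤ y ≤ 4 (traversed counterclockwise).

Green's theorem converts the closed line integral into a double integral over the enclosed region D:

    ∮_C P dx + Q dy = ∬_D (∂Q/∂x - ∂P/∂y) dA.

Here P = 0, Q = 12x^3, so

    ∂Q/∂x = 36x^2,    ∂P/∂y = 0,
    ∂Q/∂x - ∂P/∂y = 36x^2.

D is the region 0 ≤ x ≤ 6, 0 ≤ y ≤ 4. Evaluating the double integral:

    ∬_D (36x^2) dA = ∫_0^{6} ∫_0^{4} (36x^2) dy dx.

Inner (y from 0 to 4): 144x^2.
Outer (x from 0 to 6): 10368.

Therefore ∮_C P dx + Q dy = 10368.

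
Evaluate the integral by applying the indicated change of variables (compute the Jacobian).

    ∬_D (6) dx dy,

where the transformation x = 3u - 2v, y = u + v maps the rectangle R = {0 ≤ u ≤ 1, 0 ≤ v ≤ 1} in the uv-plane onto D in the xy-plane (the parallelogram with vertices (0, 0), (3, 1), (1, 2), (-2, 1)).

Compute the Jacobian determinant of (x, y) with respect to (u, v):

    ∂(x,y)/∂(u,v) = | 3  -2 | = (3)(1) - (-2)(1) = 5.
                   | 1  1 |

Its absolute value is |J| = 5 (the area scaling factor).

Substituting x = 3u - 2v, y = u + v into the integrand,

    6 → 6,

so the integral becomes

    ∬_R (6) · |J| du dv = ∫_0^1 ∫_0^1 (30) dv du.

Inner (v): 30.
Outer (u): 30.

Therefore ∬_D (6) dx dy = 30.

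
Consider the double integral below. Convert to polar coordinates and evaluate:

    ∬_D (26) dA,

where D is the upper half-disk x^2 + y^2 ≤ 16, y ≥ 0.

The region D is 0 ≤ r ≤ 4, 0 ≤ θ ≤ π in polar coordinates, where x = r cos(θ), y = r sin(θ), and dA = r dr dθ.

Under the substitution, the integrand becomes 26, so

    ∬_D (26) dA = ∫_{0}^{π} ∫_{0}^{4} (26) · r dr dθ.

Inner integral (in r): ∫_{0}^{4} (26) · r dr = 208.

Outer integral (in θ): ∫_{0}^{π} (208) dθ = 208π.

Therefore ∬_D (26) dA = 208π.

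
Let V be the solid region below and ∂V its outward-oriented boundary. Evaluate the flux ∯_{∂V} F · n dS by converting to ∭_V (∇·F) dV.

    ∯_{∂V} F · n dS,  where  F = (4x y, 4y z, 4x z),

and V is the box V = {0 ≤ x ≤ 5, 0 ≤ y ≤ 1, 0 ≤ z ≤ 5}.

By the divergence theorem,

    ∯_{∂V} F · n dS = ∭_V (∇ · F) dV.

Compute the divergence:
    ∇ · F = ∂F_x/∂x + ∂F_y/∂y + ∂F_z/∂z = 4y + 4z + 4x = 4x + 4y + 4z.

V is a rectangular box, so dV = dx dy dz with 0 ≤ x ≤ 5, 0 ≤ y ≤ 1, 0 ≤ z ≤ 5.

Integrate (4x + 4y + 4z) over V as an iterated integral:

    ∭_V (∇·F) dV = ∫_0^{5} ∫_0^{1} ∫_0^{5} (4x + 4y + 4z) dz dy dx.

Inner (z from 0 to 5): 20x + 20y + 50.
Middle (y from 0 to 1): 20x + 60.
Outer (x from 0 to 5): 550.

Therefore ∯_{∂V} F · n dS = 550.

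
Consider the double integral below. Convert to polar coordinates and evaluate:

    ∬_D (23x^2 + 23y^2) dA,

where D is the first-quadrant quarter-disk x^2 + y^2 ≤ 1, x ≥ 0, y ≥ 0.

The region D is 0 ≤ r ≤ 1, 0 ≤ θ ≤ π/2 in polar coordinates, where x = r cos(θ), y = r sin(θ), and dA = r dr dθ.

Under the substitution, the integrand becomes 23r^2, so

    ∬_D (23x^2 + 23y^2) dA = ∫_{0}^{π/2} ∫_{0}^{1} (23r^2) · r dr dθ.

Inner integral (in r): ∫_{0}^{1} (23r^2) · r dr = 23/4.

Outer integral (in θ): ∫_{0}^{π/2} (23/4) dθ = 23π/8.

Therefore ∬_D (23x^2 + 23y^2) dA = 23π/8.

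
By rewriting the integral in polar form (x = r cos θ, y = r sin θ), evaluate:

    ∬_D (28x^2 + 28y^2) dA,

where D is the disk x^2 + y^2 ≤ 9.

The region D is 0 ≤ r ≤ 3, 0 ≤ θ ≤ 2π in polar coordinates, where x = r cos(θ), y = r sin(θ), and dA = r dr dθ.

Under the substitution, the integrand becomes 28r^2, so

    ∬_D (28x^2 + 28y^2) dA = ∫_{0}^{2π} ∫_{0}^{3} (28r^2) · r dr dθ.

Inner integral (in r): ∫_{0}^{3} (28r^2) · r dr = 567.

Outer integral (in θ): ∫_{0}^{2π} (567) dθ = 1134π.

Therefore ∬_D (28x^2 + 28y^2) dA = 1134π.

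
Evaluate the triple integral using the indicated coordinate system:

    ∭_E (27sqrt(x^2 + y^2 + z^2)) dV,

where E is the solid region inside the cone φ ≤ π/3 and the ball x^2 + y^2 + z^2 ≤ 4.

In spherical coordinates, x = ρ sin(φ) cos(θ), y = ρ sin(φ) sin(θ), z = ρ cos(φ), and dV = ρ^2 sin(φ) dρ dφ dθ.

The integrand becomes 27ρ, so

    ∭_E (27sqrt(x^2 + y^2 + z^2)) dV = ∫_{0}^{2π} ∫_{0}^{π/3} ∫_{0}^{2} (27ρ) · ρ^2 sin(φ) dρ dφ dθ.

Inner (ρ): 108sin(φ).
Middle (φ): 54.
Outer (θ): 108π.

Therefore the triple integral equals 108π.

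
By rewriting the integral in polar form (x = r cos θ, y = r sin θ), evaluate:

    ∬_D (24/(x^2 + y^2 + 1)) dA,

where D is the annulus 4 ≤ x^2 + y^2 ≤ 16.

The region D is 2 ≤ r ≤ 4, 0 ≤ θ ≤ 2π in polar coordinates, where x = r cos(θ), y = r sin(θ), and dA = r dr dθ.

Under the substitution, the integrand becomes 24/(r^2 + 1), so

    ∬_D (24/(x^2 + y^2 + 1)) dA = ∫_{0}^{2π} ∫_{2}^{4} (24/(r^2 + 1)) · r dr dθ.

Inner integral (in r): ∫_{2}^{4} (24/(r^2 + 1)) · r dr = log(582622237229761/244140625).

Outer integral (in θ): ∫_{0}^{2π} (log(582622237229761/244140625)) dθ = log((582622237229761/244140625)^(2π)).

Therefore ∬_D (24/(x^2 + y^2 + 1)) dA = log((582622237229761/244140625)^(2π)).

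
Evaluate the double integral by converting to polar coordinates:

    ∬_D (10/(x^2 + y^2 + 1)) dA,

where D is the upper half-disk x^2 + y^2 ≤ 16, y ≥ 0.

The region D is 0 ≤ r ≤ 4, 0 ≤ θ ≤ π in polar coordinates, where x = r cos(θ), y = r sin(θ), and dA = r dr dθ.

Under the substitution, the integrand becomes 10/(r^2 + 1), so

    ∬_D (10/(x^2 + y^2 + 1)) dA = ∫_{0}^{π} ∫_{0}^{4} (10/(r^2 + 1)) · r dr dθ.

Inner integral (in r): ∫_{0}^{4} (10/(r^2 + 1)) · r dr = log(1419857).

Outer integral (in θ): ∫_{0}^{π} (log(1419857)) dθ = log(1419857^π).

Therefore ∬_D (10/(x^2 + y^2 + 1)) dA = log(1419857^π).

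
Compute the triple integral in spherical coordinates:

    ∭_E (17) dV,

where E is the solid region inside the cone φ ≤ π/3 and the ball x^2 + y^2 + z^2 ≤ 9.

In spherical coordinates, x = ρ sin(φ) cos(θ), y = ρ sin(φ) sin(θ), z = ρ cos(φ), and dV = ρ^2 sin(φ) dρ dφ dθ.

The integrand becomes 17, so

    ∭_E (17) dV = ∫_{0}^{2π} ∫_{0}^{π/3} ∫_{0}^{3} (17) · ρ^2 sin(φ) dρ dφ dθ.

Inner (ρ): 153sin(φ).
Middle (φ): 153/2.
Outer (θ): 153π.

Therefore the triple integral equals 153π.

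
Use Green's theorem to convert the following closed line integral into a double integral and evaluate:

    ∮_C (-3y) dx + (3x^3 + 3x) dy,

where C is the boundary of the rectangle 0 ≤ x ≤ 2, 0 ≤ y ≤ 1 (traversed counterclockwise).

Green's theorem converts the closed line integral into a double integral over the enclosed region D:

    ∮_C P dx + Q dy = ∬_D (∂Q/∂x - ∂P/∂y) dA.

Here P = -3y, Q = 3x^3 + 3x, so

    ∂Q/∂x = 9x^2 + 3,    ∂P/∂y = -3,
    ∂Q/∂x - ∂P/∂y = 9x^2 + 6.

D is the region 0 ≤ x ≤ 2, 0 ≤ y ≤ 1. Evaluating the double integral:

    ∬_D (9x^2 + 6) dA = ∫_0^{2} ∫_0^{1} (9x^2 + 6) dy dx.

Inner (y from 0 to 1): 9x^2 + 6.
Outer (x from 0 to 2): 36.

Therefore ∮_C P dx + Q dy = 36.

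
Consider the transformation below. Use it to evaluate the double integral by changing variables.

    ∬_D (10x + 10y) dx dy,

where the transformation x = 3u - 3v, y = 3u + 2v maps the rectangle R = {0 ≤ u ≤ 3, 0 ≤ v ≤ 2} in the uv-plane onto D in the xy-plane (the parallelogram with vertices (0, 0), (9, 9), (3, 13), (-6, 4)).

Compute the Jacobian determinant of (x, y) with respect to (u, v):

    ∂(x,y)/∂(u,v) = | 3  -3 | = (3)(2) - (-3)(3) = 15.
                   | 3  2 |

Its absolute value is |J| = 15 (the area scaling factor).

Substituting x = 3u - 3v, y = 3u + 2v into the integrand,

    10x + 10y → 60u - 10v,

so the integral becomes

    ∬_R (60u - 10v) · |J| du dv = ∫_0^3 ∫_0^2 (900u - 150v) dv du.

Inner (v): 1800u - 300.
Outer (u): 7200.

Therefore ∬_D (10x + 10y) dx dy = 7200.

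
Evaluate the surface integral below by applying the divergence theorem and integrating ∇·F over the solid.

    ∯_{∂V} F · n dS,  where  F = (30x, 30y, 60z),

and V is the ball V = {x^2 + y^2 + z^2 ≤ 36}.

By the divergence theorem,

    ∯_{∂V} F · n dS = ∭_V (∇ · F) dV.

Compute the divergence:
    ∇ · F = ∂F_x/∂x + ∂F_y/∂y + ∂F_z/∂z = 30 + 30 + 60 = 120.

In spherical coordinates, x = ρ sin(φ) cos(θ), y = ρ sin(φ) sin(θ), z = ρ cos(φ), dV = ρ^2 sin(φ) dρ dφ dθ, with 0 ≤ ρ ≤ 6, 0 ≤ φ ≤ π, 0 ≤ θ ≤ 2π.

The integrand, after substitution and multiplying by the volume element, becomes (120) · ρ^2 sin(φ), so

    ∭_V (∇·F) dV = ∫_0^{2π} ∫_0^{π} ∫_0^{6} (120) · ρ^2 sin(φ) dρ dφ dθ.

Inner (ρ from 0 to 6): 8640sin(φ).
Middle (φ from 0 to π): 17280.
Outer (θ from 0 to 2π): 34560π.

Therefore ∯_{∂V} F · n dS = 34560π.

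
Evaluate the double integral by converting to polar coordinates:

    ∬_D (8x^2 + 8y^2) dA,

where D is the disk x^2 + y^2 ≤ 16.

The region D is 0 ≤ r ≤ 4, 0 ≤ θ ≤ 2π in polar coordinates, where x = r cos(θ), y = r sin(θ), and dA = r dr dθ.

Under the substitution, the integrand becomes 8r^2, so

    ∬_D (8x^2 + 8y^2) dA = ∫_{0}^{2π} ∫_{0}^{4} (8r^2) · r dr dθ.

Inner integral (in r): ∫_{0}^{4} (8r^2) · r dr = 512.

Outer integral (in θ): ∫_{0}^{2π} (512) dθ = 1024π.

Therefore ∬_D (8x^2 + 8y^2) dA = 1024π.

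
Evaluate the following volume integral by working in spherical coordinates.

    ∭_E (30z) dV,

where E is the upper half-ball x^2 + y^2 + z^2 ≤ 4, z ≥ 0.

In spherical coordinates, x = ρ sin(φ) cos(θ), y = ρ sin(φ) sin(θ), z = ρ cos(φ), and dV = ρ^2 sin(φ) dρ dφ dθ.

The integrand becomes 30ρ cos(φ), so

    ∭_E (30z) dV = ∫_{0}^{2π} ∫_{0}^{π/2} ∫_{0}^{2} (30ρ cos(φ)) · ρ^2 sin(φ) dρ dφ dθ.

Inner (ρ): 60sin(2φ).
Middle (φ): 60.
Outer (θ): 120π.

Therefore the triple integral equals 120π.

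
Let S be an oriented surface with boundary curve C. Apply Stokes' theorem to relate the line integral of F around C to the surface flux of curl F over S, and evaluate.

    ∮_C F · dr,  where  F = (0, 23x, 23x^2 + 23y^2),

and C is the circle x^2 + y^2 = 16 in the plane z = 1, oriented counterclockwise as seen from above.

Let S be the flat disk x^2 + y^2 ≤ 16 in the plane z = 1, with upward unit normal n̂ = ẑ. By Stokes' theorem,

    ∮_C F · dr = ∬_S (∇ × F) · n̂ dS = ∬_D (curl F)_z dA,

where D is the disk x^2 + y^2 ≤ 16.

Compute the curl of F = (0, 23x, 23x^2 + 23y^2):
    (∇ × F)_x = ∂F_z/∂y - ∂F_y/∂z = 46y,
    (∇ × F)_y = ∂F_x/∂z - ∂F_z/∂x = -46x,
    (∇ × F)_z = ∂F_y/∂x - ∂F_x/∂y = 23.

On z = 1, (curl F)_z = 23.

Convert to polar (x = r cos θ, y = r sin θ, dA = r dr dθ); the integrand becomes 23, so

    ∬_D (curl F)_z dA = ∫_0^{2π} ∫_0^{4} (23) · r dr dθ.

Inner (r from 0 to 4): 184.
Outer (θ from 0 to 2π): 368π.

Therefore ∮_C F · dr = 368π.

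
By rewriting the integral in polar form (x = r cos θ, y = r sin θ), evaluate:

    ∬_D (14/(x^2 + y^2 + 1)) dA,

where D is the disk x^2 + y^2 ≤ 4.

The region D is 0 ≤ r ≤ 2, 0 ≤ θ ≤ 2π in polar coordinates, where x = r cos(θ), y = r sin(θ), and dA = r dr dθ.

Under the substitution, the integrand becomes 14/(r^2 + 1), so

    ∬_D (14/(x^2 + y^2 + 1)) dA = ∫_{0}^{2π} ∫_{0}^{2} (14/(r^2 + 1)) · r dr dθ.

Inner integral (in r): ∫_{0}^{2} (14/(r^2 + 1)) · r dr = log(78125).

Outer integral (in θ): ∫_{0}^{2π} (log(78125)) dθ = 14π log(5).

Therefore ∬_D (14/(x^2 + y^2 + 1)) dA = 14π log(5).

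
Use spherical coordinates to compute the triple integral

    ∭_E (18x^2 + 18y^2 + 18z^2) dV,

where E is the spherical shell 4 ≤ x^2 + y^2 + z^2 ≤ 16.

In spherical coordinates, x = ρ sin(φ) cos(θ), y = ρ sin(φ) sin(θ), z = ρ cos(φ), and dV = ρ^2 sin(φ) dρ dφ dθ.

The integrand becomes 18ρ^2, so

    ∭_E (18x^2 + 18y^2 + 18z^2) dV = ∫_{0}^{2π} ∫_{0}^{π} ∫_{2}^{4} (18ρ^2) · ρ^2 sin(φ) dρ dφ dθ.

Inner (ρ): 17856sin(φ)/5.
Middle (φ): 35712/5.
Outer (θ): 71424π/5.

Therefore the triple integral equals 71424π/5.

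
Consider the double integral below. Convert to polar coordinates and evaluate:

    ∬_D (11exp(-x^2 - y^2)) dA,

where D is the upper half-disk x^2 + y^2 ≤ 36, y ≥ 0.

The region D is 0 ≤ r ≤ 6, 0 ≤ θ ≤ π in polar coordinates, where x = r cos(θ), y = r sin(θ), and dA = r dr dθ.

Under the substitution, the integrand becomes 11exp(-r^2), so

    ∬_D (11exp(-x^2 - y^2)) dA = ∫_{0}^{π} ∫_{0}^{6} (11exp(-r^2)) · r dr dθ.

Inner integral (in r): ∫_{0}^{6} (11exp(-r^2)) · r dr = 11/2 - 11exp(-36)/2.

Outer integral (in θ): ∫_{0}^{π} (11/2 - 11exp(-36)/2) dθ = -11π (1 - exp(36))exp(-36)/2.

Therefore ∬_D (11exp(-x^2 - y^2)) dA = -11π (1 - exp(36))exp(-36)/2.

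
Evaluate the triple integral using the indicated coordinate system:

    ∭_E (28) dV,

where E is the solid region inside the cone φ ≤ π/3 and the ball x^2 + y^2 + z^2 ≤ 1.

In spherical coordinates, x = ρ sin(φ) cos(θ), y = ρ sin(φ) sin(θ), z = ρ cos(φ), and dV = ρ^2 sin(φ) dρ dφ dθ.

The integrand becomes 28, so

    ∭_E (28) dV = ∫_{0}^{2π} ∫_{0}^{π/3} ∫_{0}^{1} (28) · ρ^2 sin(φ) dρ dφ dθ.

Inner (ρ): 28sin(φ)/3.
Middle (φ): 14/3.
Outer (θ): 28π/3.

Therefore the triple integral equals 28π/3.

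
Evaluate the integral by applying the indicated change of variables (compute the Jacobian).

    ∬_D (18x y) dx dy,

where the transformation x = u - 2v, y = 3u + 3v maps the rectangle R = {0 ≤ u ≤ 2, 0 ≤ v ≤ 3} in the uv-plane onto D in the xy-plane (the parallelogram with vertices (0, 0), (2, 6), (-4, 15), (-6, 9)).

Compute the Jacobian determinant of (x, y) with respect to (u, v):

    ∂(x,y)/∂(u,v) = | 1  -2 | = (1)(3) - (-2)(3) = 9.
                   | 3  3 |

Its absolute value is |J| = 9 (the area scaling factor).

Substituting x = u - 2v, y = 3u + 3v into the integrand,

    18x y → 54u^2 - 54u v - 108v^2,

so the integral becomes

    ∬_R (54u^2 - 54u v - 108v^2) · |J| du dv = ∫_0^2 ∫_0^3 (486u^2 - 486u v - 972v^2) dv du.

Inner (v): 1458u^2 - 2187u - 8748.
Outer (u): -17982.

Therefore ∬_D (18x y) dx dy = -17982.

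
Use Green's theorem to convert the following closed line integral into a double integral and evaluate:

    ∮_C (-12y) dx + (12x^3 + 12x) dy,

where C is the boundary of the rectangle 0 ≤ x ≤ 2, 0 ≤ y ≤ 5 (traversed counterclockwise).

Green's theorem converts the closed line integral into a double integral over the enclosed region D:

    ∮_C P dx + Q dy = ∬_D (∂Q/∂x - ∂P/∂y) dA.

Here P = -12y, Q = 12x^3 + 12x, so

    ∂Q/∂x = 36x^2 + 12,    ∂P/∂y = -12,
    ∂Q/∂x - ∂P/∂y = 36x^2 + 24.

D is the region 0 ≤ x ≤ 2, 0 ≤ y ≤ 5. Evaluating the double integral:

    ∬_D (36x^2 + 24) dA = ∫_0^{2} ∫_0^{5} (36x^2 + 24) dy dx.

Inner (y from 0 to 5): 180x^2 + 120.
Outer (x from 0 to 2): 720.

Therefore ∮_C P dx + Q dy = 720.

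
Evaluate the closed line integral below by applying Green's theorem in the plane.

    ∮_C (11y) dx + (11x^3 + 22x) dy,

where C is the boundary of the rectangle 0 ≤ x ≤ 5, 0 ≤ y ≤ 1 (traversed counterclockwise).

Green's theorem converts the closed line integral into a double integral over the enclosed region D:

    ∮_C P dx + Q dy = ∬_D (∂Q/∂x - ∂P/∂y) dA.

Here P = 11y, Q = 11x^3 + 22x, so

    ∂Q/∂x = 33x^2 + 22,    ∂P/∂y = 11,
    ∂Q/∂x - ∂P/∂y = 33x^2 + 11.

D is the region 0 ≤ x ≤ 5, 0 ≤ y ≤ 1. Evaluating the double integral:

    ∬_D (33x^2 + 11) dA = ∫_0^{5} ∫_0^{1} (33x^2 + 11) dy dx.

Inner (y from 0 to 1): 33x^2 + 11.
Outer (x from 0 to 5): 1430.

Therefore ∮_C P dx + Q dy = 1430.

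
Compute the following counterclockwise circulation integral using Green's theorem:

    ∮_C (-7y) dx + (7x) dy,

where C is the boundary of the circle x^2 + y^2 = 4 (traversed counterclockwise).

Green's theorem converts the closed line integral into a double integral over the enclosed region D:

    ∮_C P dx + Q dy = ∬_D (∂Q/∂x - ∂P/∂y) dA.

Here P = -7y, Q = 7x, so

    ∂Q/∂x = 7,    ∂P/∂y = -7,
    ∂Q/∂x - ∂P/∂y = 14.

D is the region x^2 + y^2 ≤ 4. Evaluating the double integral:

In polar coordinates (x = r cos θ, y = r sin θ, dA = r dr dθ) the integrand becomes 14, so

    ∬_D (14) dA = ∫_0^{2π} ∫_0^{2} (14) · r dr dθ.

Inner (r from 0 to 2): 28.
Outer (θ from 0 to 2π): 56π.

Therefore ∮_C P dx + Q dy = 56π.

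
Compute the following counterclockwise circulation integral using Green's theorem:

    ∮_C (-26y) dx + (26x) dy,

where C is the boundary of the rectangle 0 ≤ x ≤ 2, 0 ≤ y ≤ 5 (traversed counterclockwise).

Green's theorem converts the closed line integral into a double integral over the enclosed region D:

    ∮_C P dx + Q dy = ∬_D (∂Q/∂x - ∂P/∂y) dA.

Here P = -26y, Q = 26x, so

    ∂Q/∂x = 26,    ∂P/∂y = -26,
    ∂Q/∂x - ∂P/∂y = 52.

D is the region 0 ≤ x ≤ 2, 0 ≤ y ≤ 5. Evaluating the double integral:

    ∬_D (52) dA = ∫_0^{2} ∫_0^{5} (52) dy dx.

Inner (y from 0 to 5): 260.
Outer (x from 0 to 2): 520.

Therefore ∮_C P dx + Q dy = 520.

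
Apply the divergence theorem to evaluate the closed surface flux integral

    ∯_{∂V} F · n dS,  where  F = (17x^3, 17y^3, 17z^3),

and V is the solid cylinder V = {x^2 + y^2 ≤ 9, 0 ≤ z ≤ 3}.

By the divergence theorem,

    ∯_{∂V} F · n dS = ∭_V (∇ · F) dV.

Compute the divergence:
    ∇ · F = ∂F_x/∂x + ∂F_y/∂y + ∂F_z/∂z = 51x^2 + 51y^2 + 51z^2.

In cylindrical coordinates, x = r cos(θ), y = r sin(θ), z = z, dV = r dr dθ dz, with 0 ≤ r ≤ 3, 0 ≤ θ ≤ 2π, 0 ≤ z ≤ 3.

The integrand, after substitution and multiplying by the volume element, becomes (51r^2 + 51z^2) · r, so

    ∭_V (∇·F) dV = ∫_0^{2π} ∫_0^{3} ∫_0^{3} (51r^2 + 51z^2) · r dz dr dθ.

Inner (z from 0 to 3): 153r (r^2 + 3).
Middle (r from 0 to 3): 20655/4.
Outer (θ from 0 to 2π): 20655π/2.

Therefore ∯_{∂V} F · n dS = 20655π/2.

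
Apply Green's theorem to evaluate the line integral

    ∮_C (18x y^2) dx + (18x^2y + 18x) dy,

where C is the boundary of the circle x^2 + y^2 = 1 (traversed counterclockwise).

Green's theorem converts the closed line integral into a double integral over the enclosed region D:

    ∮_C P dx + Q dy = ∬_D (∂Q/∂x - ∂P/∂y) dA.

Here P = 18x y^2, Q = 18x^2y + 18x, so

    ∂Q/∂x = 36x y + 18,    ∂P/∂y = 36x y,
    ∂Q/∂x - ∂P/∂y = 18.

D is the region x^2 + y^2 ≤ 1. Evaluating the double integral:

In polar coordinates (x = r cos θ, y = r sin θ, dA = r dr dθ) the integrand becomes 18, so

    ∬_D (18) dA = ∫_0^{2π} ∫_0^{1} (18) · r dr dθ.

Inner (r from 0 to 1): 9.
Outer (θ from 0 to 2π): 18π.

Therefore ∮_C P dx + Q dy = 18π.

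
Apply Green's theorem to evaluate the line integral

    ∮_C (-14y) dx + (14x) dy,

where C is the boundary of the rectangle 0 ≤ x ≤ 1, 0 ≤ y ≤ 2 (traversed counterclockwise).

Green's theorem converts the closed line integral into a double integral over the enclosed region D:

    ∮_C P dx + Q dy = ∬_D (∂Q/∂x - ∂P/∂y) dA.

Here P = -14y, Q = 14x, so

    ∂Q/∂x = 14,    ∂P/∂y = -14,
    ∂Q/∂x - ∂P/∂y = 28.

D is the region 0 ≤ x ≤ 1, 0 ≤ y ≤ 2. Evaluating the double integral:

    ∬_D (28) dA = ∫_0^{1} ∫_0^{2} (28) dy dx.

Inner (y from 0 to 2): 56.
Outer (x from 0 to 1): 56.

Therefore ∮_C P dx + Q dy = 56.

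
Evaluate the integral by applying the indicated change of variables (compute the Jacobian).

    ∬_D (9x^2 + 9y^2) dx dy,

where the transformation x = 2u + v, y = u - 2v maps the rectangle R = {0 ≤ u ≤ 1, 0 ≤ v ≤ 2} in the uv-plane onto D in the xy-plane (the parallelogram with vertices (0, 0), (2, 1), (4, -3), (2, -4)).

Compute the Jacobian determinant of (x, y) with respect to (u, v):

    ∂(x,y)/∂(u,v) = | 2  1 | = (2)(-2) - (1)(1) = -5.
                   | 1  -2 |

Its absolute value is |J| = 5 (the area scaling factor).

Substituting x = 2u + v, y = u - 2v into the integrand,

    9x^2 + 9y^2 → 45u^2 + 45v^2,

so the integral becomes

    ∬_R (45u^2 + 45v^2) · |J| du dv = ∫_0^1 ∫_0^2 (225u^2 + 225v^2) dv du.

Inner (v): 450u^2 + 600.
Outer (u): 750.

Therefore ∬_D (9x^2 + 9y^2) dx dy = 750.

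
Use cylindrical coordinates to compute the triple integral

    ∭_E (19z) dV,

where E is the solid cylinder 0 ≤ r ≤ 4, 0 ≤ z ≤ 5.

In cylindrical coordinates, x = r cos(θ), y = r sin(θ), z = z, and dV = r dr dθ dz.

The integrand becomes 19z, so

    ∭_E (19z) dV = ∫_{0}^{2π} ∫_{0}^{4} ∫_{0}^{5} (19z) · r dz dr dθ.

Inner (z): 475r/2.
Middle (r from 0 to 4): 1900.
Outer (θ): 3800π.

Therefore the triple integral equals 3800π.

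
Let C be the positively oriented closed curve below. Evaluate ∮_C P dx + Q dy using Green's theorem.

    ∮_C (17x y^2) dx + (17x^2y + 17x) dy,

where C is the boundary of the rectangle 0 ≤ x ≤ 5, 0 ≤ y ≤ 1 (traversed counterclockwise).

Green's theorem converts the closed line integral into a double integral over the enclosed region D:

    ∮_C P dx + Q dy = ∬_D (∂Q/∂x - ∂P/∂y) dA.

Here P = 17x y^2, Q = 17x^2y + 17x, so

    ∂Q/∂x = 34x y + 17,    ∂P/∂y = 34x y,
    ∂Q/∂x - ∂P/∂y = 17.

D is the region 0 ≤ x ≤ 5, 0 ≤ y ≤ 1. Evaluating the double integral:

    ∬_D (17) dA = ∫_0^{5} ∫_0^{1} (17) dy dx.

Inner (y from 0 to 1): 17.
Outer (x from 0 to 5): 85.

Therefore ∮_C P dx + Q dy = 85.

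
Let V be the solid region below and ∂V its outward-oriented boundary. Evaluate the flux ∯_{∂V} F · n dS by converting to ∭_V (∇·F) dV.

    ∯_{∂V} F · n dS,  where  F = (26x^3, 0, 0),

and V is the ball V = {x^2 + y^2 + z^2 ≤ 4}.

By the divergence theorem,

    ∯_{∂V} F · n dS = ∭_V (∇ · F) dV.

Compute the divergence:
    ∇ · F = ∂F_x/∂x + ∂F_y/∂y + ∂F_z/∂z = 78x^2 + 0 + 0 = 78x^2.

In spherical coordinates, x = ρ sin(φ) cos(θ), y = ρ sin(φ) sin(θ), z = ρ cos(φ), dV = ρ^2 sin(φ) dρ dφ dθ, with 0 ≤ ρ ≤ 2, 0 ≤ φ ≤ π, 0 ≤ θ ≤ 2π.

The integrand, after substitution and multiplying by the volume element, becomes (78ρ^2sin(φ)^2cos(θ)^2) · ρ^2 sin(φ), so

    ∭_V (∇·F) dV = ∫_0^{2π} ∫_0^{π} ∫_0^{2} (78ρ^2sin(φ)^2cos(θ)^2) · ρ^2 sin(φ) dρ dφ dθ.

Inner (ρ from 0 to 2): 2496sin(φ)^3cos(θ)^2/5.
Middle (φ from 0 to π): 3328cos(θ)^2/5.
Outer (θ from 0 to 2π): 3328π/5.

Therefore ∯_{∂V} F · n dS = 3328π/5.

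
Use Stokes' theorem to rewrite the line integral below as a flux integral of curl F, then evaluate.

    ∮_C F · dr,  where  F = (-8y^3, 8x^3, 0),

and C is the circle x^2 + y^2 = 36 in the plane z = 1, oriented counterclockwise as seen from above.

Let S be the flat disk x^2 + y^2 ≤ 36 in the plane z = 1, with upward unit normal n̂ = ẑ. By Stokes' theorem,

    ∮_C F · dr = ∬_S (∇ × F) · n̂ dS = ∬_D (curl F)_z dA,

where D is the disk x^2 + y^2 ≤ 36.

Compute the curl of F = (-8y^3, 8x^3, 0):
    (∇ × F)_x = ∂F_z/∂y - ∂F_y/∂z = 0,
    (∇ × F)_y = ∂F_x/∂z - ∂F_z/∂x = 0,
    (∇ × F)_z = ∂F_y/∂x - ∂F_x/∂y = 24x^2 + 24y^2.

On z = 1, (curl F)_z = 24x^2 + 24y^2.

Convert to polar (x = r cos θ, y = r sin θ, dA = r dr dθ); the integrand becomes 24r^2, so

    ∬_D (curl F)_z dA = ∫_0^{2π} ∫_0^{6} (24r^2) · r dr dθ.

Inner (r from 0 to 6): 7776.
Outer (θ from 0 to 2π): 15552π.

Therefore ∮_C F · dr = 15552π.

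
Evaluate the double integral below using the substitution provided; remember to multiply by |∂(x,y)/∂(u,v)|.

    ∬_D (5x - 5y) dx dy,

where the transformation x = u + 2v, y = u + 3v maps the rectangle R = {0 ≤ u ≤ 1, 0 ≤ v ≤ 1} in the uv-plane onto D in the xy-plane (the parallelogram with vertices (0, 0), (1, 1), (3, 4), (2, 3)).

Compute the Jacobian determinant of (x, y) with respect to (u, v):

    ∂(x,y)/∂(u,v) = | 1  2 | = (1)(3) - (2)(1) = 1.
                   | 1  3 |

Its absolute value is |J| = 1 (the area scaling factor).

Substituting x = u + 2v, y = u + 3v into the integrand,

    5x - 5y → -5v,

so the integral becomes

    ∬_R (-5v) · |J| du dv = ∫_0^1 ∫_0^1 (-5v) dv du.

Inner (v): -5/2.
Outer (u): -5/2.

Therefore ∬_D (5x - 5y) dx dy = -5/2.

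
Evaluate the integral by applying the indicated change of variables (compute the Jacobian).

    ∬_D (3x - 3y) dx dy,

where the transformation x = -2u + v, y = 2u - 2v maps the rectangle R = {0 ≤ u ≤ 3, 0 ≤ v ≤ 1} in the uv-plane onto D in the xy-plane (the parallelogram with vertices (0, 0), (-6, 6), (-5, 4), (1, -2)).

Compute the Jacobian determinant of (x, y) with respect to (u, v):

    ∂(x,y)/∂(u,v) = | -2  1 | = (-2)(-2) - (1)(2) = 2.
                   | 2  -2 |

Its absolute value is |J| = 2 (the area scaling factor).

Substituting x = -2u + v, y = 2u - 2v into the integrand,

    3x - 3y → -12u + 9v,

so the integral becomes

    ∬_R (-12u + 9v) · |J| du dv = ∫_0^3 ∫_0^1 (-24u + 18v) dv du.

Inner (v): 9 - 24u.
Outer (u): -81.

Therefore ∬_D (3x - 3y) dx dy = -81.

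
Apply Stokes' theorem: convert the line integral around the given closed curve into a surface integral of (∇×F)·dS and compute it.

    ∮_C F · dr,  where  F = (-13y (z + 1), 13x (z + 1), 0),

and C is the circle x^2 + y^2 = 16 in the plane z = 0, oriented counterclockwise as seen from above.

Let S be the flat disk x^2 + y^2 ≤ 16 in the plane z = 0, with upward unit normal n̂ = ẑ. By Stokes' theorem,

    ∮_C F · dr = ∬_S (∇ × F) · n̂ dS = ∬_D (curl F)_z dA,

where D is the disk x^2 + y^2 ≤ 16.

Compute the curl of F = (-13y (z + 1), 13x (z + 1), 0):
    (∇ × F)_x = ∂F_z/∂y - ∂F_y/∂z = -13x,
    (∇ × F)_y = ∂F_x/∂z - ∂F_z/∂x = -13y,
    (∇ × F)_z = ∂F_y/∂x - ∂F_x/∂y = 26z + 26.

On z = 0, (curl F)_z = 26.

Convert to polar (x = r cos θ, y = r sin θ, dA = r dr dθ); the integrand becomes 26, so

    ∬_D (curl F)_z dA = ∫_0^{2π} ∫_0^{4} (26) · r dr dθ.

Inner (r from 0 to 4): 208.
Outer (θ from 0 to 2π): 416π.

Therefore ∮_C F · dr = 416π.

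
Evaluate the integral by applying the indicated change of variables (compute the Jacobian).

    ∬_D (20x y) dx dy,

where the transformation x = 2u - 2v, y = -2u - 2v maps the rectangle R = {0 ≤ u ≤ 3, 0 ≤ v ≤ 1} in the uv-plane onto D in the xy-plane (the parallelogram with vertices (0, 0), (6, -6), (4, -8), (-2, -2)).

Compute the Jacobian determinant of (x, y) with respect to (u, v):

    ∂(x,y)/∂(u,v) = | 2  -2 | = (2)(-2) - (-2)(-2) = -8.
                   | -2  -2 |

Its absolute value is |J| = 8 (the area scaling factor).

Substituting x = 2u - 2v, y = -2u - 2v into the integrand,

    20x y → -80u^2 + 80v^2,

so the integral becomes

    ∬_R (-80u^2 + 80v^2) · |J| du dv = ∫_0^3 ∫_0^1 (-640u^2 + 640v^2) dv du.

Inner (v): 640/3 - 640u^2.
Outer (u): -5120.

Therefore ∬_D (20x y) dx dy = -5120.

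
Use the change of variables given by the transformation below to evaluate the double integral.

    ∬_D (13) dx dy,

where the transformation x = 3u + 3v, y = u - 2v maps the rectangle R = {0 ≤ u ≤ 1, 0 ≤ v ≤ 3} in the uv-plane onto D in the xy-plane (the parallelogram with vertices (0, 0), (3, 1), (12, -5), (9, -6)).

Compute the Jacobian determinant of (x, y) with respect to (u, v):

    ∂(x,y)/∂(u,v) = | 3  3 | = (3)(-2) - (3)(1) = -9.
                   | 1  -2 |

Its absolute value is |J| = 9 (the area scaling factor).

Substituting x = 3u + 3v, y = u - 2v into the integrand,

    13 → 13,

so the integral becomes

    ∬_R (13) · |J| du dv = ∫_0^1 ∫_0^3 (117) dv du.

Inner (v): 351.
Outer (u): 351.

Therefore ∬_D (13) dx dy = 351.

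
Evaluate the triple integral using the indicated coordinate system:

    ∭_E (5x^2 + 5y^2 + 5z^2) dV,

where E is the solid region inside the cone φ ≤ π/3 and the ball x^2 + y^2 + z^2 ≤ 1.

In spherical coordinates, x = ρ sin(φ) cos(θ), y = ρ sin(φ) sin(θ), z = ρ cos(φ), and dV = ρ^2 sin(φ) dρ dφ dθ.

The integrand becomes 5ρ^2, so

    ∭_E (5x^2 + 5y^2 + 5z^2) dV = ∫_{0}^{2π} ∫_{0}^{π/3} ∫_{0}^{1} (5ρ^2) · ρ^2 sin(φ) dρ dφ dθ.

Inner (ρ): sin(φ).
Middle (φ): 1/2.
Outer (θ): π.

Therefore the triple integral equals π.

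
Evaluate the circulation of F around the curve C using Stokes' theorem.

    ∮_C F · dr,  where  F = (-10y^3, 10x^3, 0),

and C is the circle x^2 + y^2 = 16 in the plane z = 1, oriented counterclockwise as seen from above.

Let S be the flat disk x^2 + y^2 ≤ 16 in the plane z = 1, with upward unit normal n̂ = ẑ. By Stokes' theorem,

    ∮_C F · dr = ∬_S (∇ × F) · n̂ dS = ∬_D (curl F)_z dA,

where D is the disk x^2 + y^2 ≤ 16.

Compute the curl of F = (-10y^3, 10x^3, 0):
    (∇ × F)_x = ∂F_z/∂y - ∂F_y/∂z = 0,
    (∇ × F)_y = ∂F_x/∂z - ∂F_z/∂x = 0,
    (∇ × F)_z = ∂F_y/∂x - ∂F_x/∂y = 30x^2 + 30y^2.

On z = 1, (curl F)_z = 30x^2 + 30y^2.

Convert to polar (x = r cos θ, y = r sin θ, dA = r dr dθ); the integrand becomes 30r^2, so

    ∬_D (curl F)_z dA = ∫_0^{2π} ∫_0^{4} (30r^2) · r dr dθ.

Inner (r from 0 to 4): 1920.
Outer (θ from 0 to 2π): 3840π.

Therefore ∮_C F · dr = 3840π.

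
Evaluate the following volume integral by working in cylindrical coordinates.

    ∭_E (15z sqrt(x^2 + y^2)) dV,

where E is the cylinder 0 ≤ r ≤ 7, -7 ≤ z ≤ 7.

In cylindrical coordinates, x = r cos(θ), y = r sin(θ), z = z, and dV = r dr dθ dz.

The integrand becomes 15r z, so

    ∭_E (15z sqrt(x^2 + y^2)) dV = ∫_{0}^{2π} ∫_{0}^{7} ∫_{-7}^{7} (15r z) · r dz dr dθ.

Inner (z): 0.
Middle (r from 0 to 7): 0.
Outer (θ): 0.

Therefore the triple integral equals 0.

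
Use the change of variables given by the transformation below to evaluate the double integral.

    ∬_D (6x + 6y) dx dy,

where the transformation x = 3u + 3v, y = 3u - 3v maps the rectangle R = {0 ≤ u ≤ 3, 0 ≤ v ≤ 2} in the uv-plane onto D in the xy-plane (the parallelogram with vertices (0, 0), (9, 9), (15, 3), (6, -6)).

Compute the Jacobian determinant of (x, y) with respect to (u, v):

    ∂(x,y)/∂(u,v) = | 3  3 | = (3)(-3) - (3)(3) = -18.
                   | 3  -3 |

Its absolute value is |J| = 18 (the area scaling factor).

Substituting x = 3u + 3v, y = 3u - 3v into the integrand,

    6x + 6y → 36u,

so the integral becomes

    ∬_R (36u) · |J| du dv = ∫_0^3 ∫_0^2 (648u) dv du.

Inner (v): 1296u.
Outer (u): 5832.

Therefore ∬_D (6x + 6y) dx dy = 5832.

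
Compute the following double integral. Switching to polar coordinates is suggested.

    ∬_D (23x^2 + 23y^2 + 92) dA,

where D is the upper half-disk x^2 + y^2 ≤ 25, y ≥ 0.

The region D is 0 ≤ r ≤ 5, 0 ≤ θ ≤ π in polar coordinates, where x = r cos(θ), y = r sin(θ), and dA = r dr dθ.

Under the substitution, the integrand becomes 23r^2 + 92, so

    ∬_D (23x^2 + 23y^2 + 92) dA = ∫_{0}^{π} ∫_{0}^{5} (23r^2 + 92) · r dr dθ.

Inner integral (in r): ∫_{0}^{5} (23r^2 + 92) · r dr = 18975/4.

Outer integral (in θ): ∫_{0}^{π} (18975/4) dθ = 18975π/4.

Therefore ∬_D (23x^2 + 23y^2 + 92) dA = 18975π/4.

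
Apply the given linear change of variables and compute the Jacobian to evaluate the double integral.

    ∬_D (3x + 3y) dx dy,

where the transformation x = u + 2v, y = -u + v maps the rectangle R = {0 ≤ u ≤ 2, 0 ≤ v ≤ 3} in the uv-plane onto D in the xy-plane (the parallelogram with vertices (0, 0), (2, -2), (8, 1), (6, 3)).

Compute the Jacobian determinant of (x, y) with respect to (u, v):

    ∂(x,y)/∂(u,v) = | 1  2 | = (1)(1) - (2)(-1) = 3.
                   | -1  1 |

Its absolute value is |J| = 3 (the area scaling factor).

Substituting x = u + 2v, y = -u + v into the integrand,

    3x + 3y → 9v,

so the integral becomes

    ∬_R (9v) · |J| du dv = ∫_0^2 ∫_0^3 (27v) dv du.

Inner (v): 243/2.
Outer (u): 243.

Therefore ∬_D (3x + 3y) dx dy = 243.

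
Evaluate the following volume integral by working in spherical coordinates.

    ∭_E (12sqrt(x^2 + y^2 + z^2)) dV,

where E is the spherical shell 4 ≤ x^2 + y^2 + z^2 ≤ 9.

In spherical coordinates, x = ρ sin(φ) cos(θ), y = ρ sin(φ) sin(θ), z = ρ cos(φ), and dV = ρ^2 sin(φ) dρ dφ dθ.

The integrand becomes 12ρ, so

    ∭_E (12sqrt(x^2 + y^2 + z^2)) dV = ∫_{0}^{2π} ∫_{0}^{π} ∫_{2}^{3} (12ρ) · ρ^2 sin(φ) dρ dφ dθ.

Inner (ρ): 195sin(φ).
Middle (φ): 390.
Outer (θ): 780π.

Therefore the triple integral equals 780π.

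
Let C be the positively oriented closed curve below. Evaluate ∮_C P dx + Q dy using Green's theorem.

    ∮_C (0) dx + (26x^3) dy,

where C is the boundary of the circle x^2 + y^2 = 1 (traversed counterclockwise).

Green's theorem converts the closed line integral into a double integral over the enclosed region D:

    ∮_C P dx + Q dy = ∬_D (∂Q/∂x - ∂P/∂y) dA.

Here P = 0, Q = 26x^3, so

    ∂Q/∂x = 78x^2,    ∂P/∂y = 0,
    ∂Q/∂x - ∂P/∂y = 78x^2.

D is the region x^2 + y^2 ≤ 1. Evaluating the double integral:

In polar coordinates (x = r cos θ, y = r sin θ, dA = r dr dθ) the integrand becomes 78r^2cos(θ)^2, so

    ∬_D (78x^2) dA = ∫_0^{2π} ∫_0^{1} (78r^2cos(θ)^2) · r dr dθ.

Inner (r from 0 to 1): 39cos(θ)^2/2.
Outer (θ from 0 to 2π): 39π/2.

Therefore ∮_C P dx + Q dy = 39π/2.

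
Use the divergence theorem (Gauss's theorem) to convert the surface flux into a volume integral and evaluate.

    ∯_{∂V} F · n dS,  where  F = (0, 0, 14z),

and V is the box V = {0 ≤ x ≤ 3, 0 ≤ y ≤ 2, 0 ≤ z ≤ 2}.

By the divergence theorem,

    ∯_{∂V} F · n dS = ∭_V (∇ · F) dV.

Compute the divergence:
    ∇ · F = ∂F_x/∂x + ∂F_y/∂y + ∂F_z/∂z = 0 + 0 + 14 = 14.

V is a rectangular box, so dV = dx dy dz with 0 ≤ x ≤ 3, 0 ≤ y ≤ 2, 0 ≤ z ≤ 2.

Integrate (14) over V as an iterated integral:

    ∭_V (∇·F) dV = ∫_0^{3} ∫_0^{2} ∫_0^{2} (14) dz dy dx.

Inner (z from 0 to 2): 28.
Middle (y from 0 to 2): 56.
Outer (x from 0 to 3): 168.

Therefore ∯_{∂V} F · n dS = 168.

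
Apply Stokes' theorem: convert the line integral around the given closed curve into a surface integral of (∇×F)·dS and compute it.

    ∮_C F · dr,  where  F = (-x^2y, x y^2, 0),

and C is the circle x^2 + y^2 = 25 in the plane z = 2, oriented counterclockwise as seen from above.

Let S be the flat disk x^2 + y^2 ≤ 25 in the plane z = 2, with upward unit normal n̂ = ẑ. By Stokes' theorem,

    ∮_C F · dr = ∬_S (∇ × F) · n̂ dS = ∬_D (curl F)_z dA,

where D is the disk x^2 + y^2 ≤ 25.

Compute the curl of F = (-x^2y, x y^2, 0):
    (∇ × F)_x = ∂F_z/∂y - ∂F_y/∂z = 0,
    (∇ × F)_y = ∂F_x/∂z - ∂F_z/∂x = 0,
    (∇ × F)_z = ∂F_y/∂x - ∂F_x/∂y = x^2 + y^2.

On z = 2, (curl F)_z = x^2 + y^2.

Convert to polar (x = r cos θ, y = r sin θ, dA = r dr dθ); the integrand becomes r^2, so

    ∬_D (curl F)_z dA = ∫_0^{2π} ∫_0^{5} (r^2) · r dr dθ.

Inner (r from 0 to 5): 625/4.
Outer (θ from 0 to 2π): 625π/2.

Therefore ∮_C F · dr = 625π/2.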